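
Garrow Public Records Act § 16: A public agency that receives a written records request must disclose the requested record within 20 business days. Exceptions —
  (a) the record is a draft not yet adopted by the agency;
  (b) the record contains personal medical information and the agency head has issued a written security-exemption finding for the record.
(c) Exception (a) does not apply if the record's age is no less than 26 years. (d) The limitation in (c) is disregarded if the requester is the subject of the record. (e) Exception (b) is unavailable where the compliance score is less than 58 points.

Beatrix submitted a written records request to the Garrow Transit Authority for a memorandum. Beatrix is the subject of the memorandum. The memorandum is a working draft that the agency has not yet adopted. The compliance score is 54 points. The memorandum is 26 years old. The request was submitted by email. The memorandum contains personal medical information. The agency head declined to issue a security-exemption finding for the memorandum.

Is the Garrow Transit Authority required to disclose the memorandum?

Exception (a)'s conditions are all satisfied: the memorandum is an unadopted draft. Considering the limiting provisions: (c) is engaged (the record's age is 26 years, meeting the 26 years threshold), but yields to (d): (d) operates against (c): Beatrix is the subject of the memorandum. (a) remains available.
Exception (b) requires that the agency head has issued a written security-exemption finding for the record; but the agency head declined to issue a security-exemption finding, so (b) is unavailable.

No — exception (a) applies; the Garrow Transit Authority is not required to disclose the memorandum.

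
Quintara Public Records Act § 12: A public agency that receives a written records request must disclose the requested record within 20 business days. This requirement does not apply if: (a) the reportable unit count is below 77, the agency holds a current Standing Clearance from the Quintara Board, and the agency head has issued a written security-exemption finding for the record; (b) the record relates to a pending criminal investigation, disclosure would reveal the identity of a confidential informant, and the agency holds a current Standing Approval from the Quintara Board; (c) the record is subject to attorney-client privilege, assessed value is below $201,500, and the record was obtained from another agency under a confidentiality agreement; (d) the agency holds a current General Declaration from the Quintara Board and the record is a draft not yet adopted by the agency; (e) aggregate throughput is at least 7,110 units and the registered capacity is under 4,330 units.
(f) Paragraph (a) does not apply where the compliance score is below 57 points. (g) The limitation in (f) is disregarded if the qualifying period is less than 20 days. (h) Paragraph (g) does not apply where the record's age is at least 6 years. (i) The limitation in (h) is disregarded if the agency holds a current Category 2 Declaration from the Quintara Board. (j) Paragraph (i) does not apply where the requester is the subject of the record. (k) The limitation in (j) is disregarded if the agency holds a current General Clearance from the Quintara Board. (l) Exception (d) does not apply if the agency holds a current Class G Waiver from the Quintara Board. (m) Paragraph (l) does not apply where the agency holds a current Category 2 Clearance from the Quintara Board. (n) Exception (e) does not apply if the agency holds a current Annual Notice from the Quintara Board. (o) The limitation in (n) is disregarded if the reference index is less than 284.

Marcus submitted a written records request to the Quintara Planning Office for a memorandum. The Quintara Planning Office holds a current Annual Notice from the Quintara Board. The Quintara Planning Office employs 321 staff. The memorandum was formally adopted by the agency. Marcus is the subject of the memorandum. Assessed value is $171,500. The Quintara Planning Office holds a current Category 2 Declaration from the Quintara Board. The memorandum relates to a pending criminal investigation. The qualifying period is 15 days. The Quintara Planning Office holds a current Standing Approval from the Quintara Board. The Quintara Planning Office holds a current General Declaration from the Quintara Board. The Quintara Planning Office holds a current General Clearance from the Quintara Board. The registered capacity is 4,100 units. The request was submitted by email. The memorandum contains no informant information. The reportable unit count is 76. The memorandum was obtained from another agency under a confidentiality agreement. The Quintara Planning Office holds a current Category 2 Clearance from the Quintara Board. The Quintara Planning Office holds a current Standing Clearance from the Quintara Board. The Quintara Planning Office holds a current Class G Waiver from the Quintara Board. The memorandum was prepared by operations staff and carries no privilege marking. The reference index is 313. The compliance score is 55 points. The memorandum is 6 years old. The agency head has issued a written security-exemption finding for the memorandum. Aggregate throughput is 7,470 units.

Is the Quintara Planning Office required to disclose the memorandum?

Exception (a): the reportable unit count is 76, below the 77 limit; a current Standing Clearance is held; a written security-exemption finding has been issued — every condition holds. Applying paragraphs (f)–(k): (f) would limit (a) — the compliance score is 55 points, below the 57 points limit — but (g) sets (f) aside: (g) is engaged — the qualifying period is 15 days, less than the 20 days limit. (h) is triggered (the record's age is 6 years, meeting the 6 years threshold), but is set aside by (i): (i) is engaged — a current Category 2 Declaration is held. (j) is triggered (Marcus is the subject of the memorandum), but is itself disapplied by (k): (k) is engaged — a current General Clearance is held. So (a) applies.
Exception (b) fails — the memorandum contains no informant information.
Exception (c) requires that the record is subject to attorney-client privilege; but the memorandum carries no privilege marking, so (c) is unavailable.
Exception (d) requires that the record is a draft not yet adopted by the agency; but the memorandum has been formally adopted, so (d) is unavailable.
Exception (e) is satisfied on its face — aggregate throughput is 7,470 units, meeting the 7,110 units threshold; the registered capacity is 4,100 units, under the 4,330 units limit. However, paragraphs (n)–(o) must be considered: (n) is engaged — a current Annual Notice is held. (o) is inapplicable (the reference index is 313, not less than 284), so (n) stands. So (e) is unavailable.

No — exception (a) applies; the Quintara Planning Office is not required to disclose the memorandum.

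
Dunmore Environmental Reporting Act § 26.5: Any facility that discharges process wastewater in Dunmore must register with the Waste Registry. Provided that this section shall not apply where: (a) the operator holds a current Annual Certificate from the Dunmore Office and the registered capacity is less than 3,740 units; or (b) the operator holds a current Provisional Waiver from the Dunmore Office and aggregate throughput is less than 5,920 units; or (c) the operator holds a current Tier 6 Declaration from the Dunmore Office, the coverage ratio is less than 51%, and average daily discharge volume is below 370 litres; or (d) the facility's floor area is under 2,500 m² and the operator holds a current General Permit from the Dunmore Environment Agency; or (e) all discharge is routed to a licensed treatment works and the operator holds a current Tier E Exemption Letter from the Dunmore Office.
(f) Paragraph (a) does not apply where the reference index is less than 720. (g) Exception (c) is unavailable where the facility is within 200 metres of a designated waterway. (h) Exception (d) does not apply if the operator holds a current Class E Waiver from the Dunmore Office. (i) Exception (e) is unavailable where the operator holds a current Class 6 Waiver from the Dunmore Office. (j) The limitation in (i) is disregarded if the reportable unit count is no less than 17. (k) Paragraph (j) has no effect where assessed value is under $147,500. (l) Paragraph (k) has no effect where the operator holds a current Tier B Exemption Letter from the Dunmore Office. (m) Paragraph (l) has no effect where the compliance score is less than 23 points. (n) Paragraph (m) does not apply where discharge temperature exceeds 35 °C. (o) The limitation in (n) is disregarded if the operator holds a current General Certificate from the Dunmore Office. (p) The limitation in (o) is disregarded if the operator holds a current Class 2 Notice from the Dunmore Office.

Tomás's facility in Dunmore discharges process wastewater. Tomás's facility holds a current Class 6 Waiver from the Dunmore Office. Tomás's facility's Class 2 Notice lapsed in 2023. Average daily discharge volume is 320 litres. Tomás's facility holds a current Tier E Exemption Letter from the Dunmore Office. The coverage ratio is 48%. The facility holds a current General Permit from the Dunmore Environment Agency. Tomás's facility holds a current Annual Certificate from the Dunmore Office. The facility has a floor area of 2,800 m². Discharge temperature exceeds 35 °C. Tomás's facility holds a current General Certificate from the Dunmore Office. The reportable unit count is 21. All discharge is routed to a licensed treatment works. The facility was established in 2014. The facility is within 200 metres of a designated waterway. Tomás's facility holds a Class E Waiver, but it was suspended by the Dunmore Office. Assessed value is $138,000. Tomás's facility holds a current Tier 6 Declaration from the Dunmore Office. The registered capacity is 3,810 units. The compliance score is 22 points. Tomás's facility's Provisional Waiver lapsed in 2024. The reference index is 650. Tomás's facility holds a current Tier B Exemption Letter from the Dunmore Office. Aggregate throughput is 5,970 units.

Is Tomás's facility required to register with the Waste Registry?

Exception (a) fails — the registered capacity is 3,810 units, not less than 3,740 units.
Exception (b) fails — the Provisional Waiver is not current.
All of (c)'s requirements are met (a current Tier 6 Declaration is held; the coverage ratio is 48%, less than the 51% limit; average daily discharge volume is 320 litres, below the 370 litres limit). But: (g) operates against (c): the facility is within 200 m of a designated waterway. Exception (c) does not apply.
Exception (d) does not apply: the facility's floor area is 2,800 m², not under 2,500 m².
Exception (e)'s conditions are all satisfied: discharge is routed to a licensed treatment works; a current Tier E Exemption Letter is held. However, paragraphs (i)–(p) must be considered: (i) is engaged — a current Class 6 Waiver is held. (j) would limit (i) — the reportable unit count is 21, meeting the 17 threshold — but (k) sets (j) aside: (k) operates against (j): assessed value is $138,000, under the $147,500 limit. (l) is triggered (a current Tier B Exemption Letter is held), but is itself disapplied by (m): (m) is triggered — the compliance score is 22 points, less than the 23 points limit. (n) would limit (m) — discharge temperature exceeds 35 °C — but (o) sets (n) aside: (o) is engaged — a current General Certificate is held. (p), which would lift (o), does not operate here — the Class 2 Notice is not current. (e) is therefore removed.
No exception displaces § 26.5.

Yes — Tomás's facility must register with the Waste Registry.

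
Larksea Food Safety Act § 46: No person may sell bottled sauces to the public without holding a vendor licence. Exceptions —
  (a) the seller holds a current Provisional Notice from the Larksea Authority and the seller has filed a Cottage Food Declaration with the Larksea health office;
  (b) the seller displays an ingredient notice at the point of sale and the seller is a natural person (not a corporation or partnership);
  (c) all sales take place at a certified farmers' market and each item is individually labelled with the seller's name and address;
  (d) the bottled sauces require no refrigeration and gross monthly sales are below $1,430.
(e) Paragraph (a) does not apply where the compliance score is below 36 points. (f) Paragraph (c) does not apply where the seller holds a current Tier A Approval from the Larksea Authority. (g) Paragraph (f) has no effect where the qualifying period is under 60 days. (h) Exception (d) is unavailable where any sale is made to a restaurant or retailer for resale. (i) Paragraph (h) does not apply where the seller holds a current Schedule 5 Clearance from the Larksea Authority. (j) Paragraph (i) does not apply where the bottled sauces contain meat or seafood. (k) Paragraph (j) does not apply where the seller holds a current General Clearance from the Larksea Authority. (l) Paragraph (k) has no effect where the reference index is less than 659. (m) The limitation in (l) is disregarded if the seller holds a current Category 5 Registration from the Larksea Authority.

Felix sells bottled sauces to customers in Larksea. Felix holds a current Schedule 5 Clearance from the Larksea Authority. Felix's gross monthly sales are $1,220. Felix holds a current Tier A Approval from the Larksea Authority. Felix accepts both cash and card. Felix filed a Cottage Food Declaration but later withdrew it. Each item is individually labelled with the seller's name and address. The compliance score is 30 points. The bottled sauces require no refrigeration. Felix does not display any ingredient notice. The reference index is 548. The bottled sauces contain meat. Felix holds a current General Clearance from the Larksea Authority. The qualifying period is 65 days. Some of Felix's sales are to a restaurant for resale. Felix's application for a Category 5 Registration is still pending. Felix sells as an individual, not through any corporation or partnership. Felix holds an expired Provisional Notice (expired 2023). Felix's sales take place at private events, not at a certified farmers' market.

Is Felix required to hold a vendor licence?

Yes — Felix must hold a vendor licence.

Exception (a) requires that the seller holds a current Provisional Notice from the Larksea Authority; but no current Provisional Notice is held, so (a) is unavailable.
Exception (b) fails — no ingredient notice is displayed.
Exception (c) does not apply: sales are at private events, not a certified farmers' market.
Exception (d) is satisfied on its face — the bottled sauces are shelf-stable; gross monthly sales are $1,220, below the $1,430 limit. Turning to paragraphs (h)–(m): (h) is triggered — some sales are to a restaurant for resale. (i) would limit (h) — a current Schedule 5 Clearance is held — but (j) sets (i) aside: (j) is engaged — the bottled sauces contain meat. (k) is engaged (a current General Clearance is held), but yields to (l): (l) operates against (k): the reference index is 548, less than the 659 limit. (m) does not operate here (no current Category 5 Registration is held), so (l) stands. So (d) is unavailable.
No exception is made out. Felix falls within the general rule.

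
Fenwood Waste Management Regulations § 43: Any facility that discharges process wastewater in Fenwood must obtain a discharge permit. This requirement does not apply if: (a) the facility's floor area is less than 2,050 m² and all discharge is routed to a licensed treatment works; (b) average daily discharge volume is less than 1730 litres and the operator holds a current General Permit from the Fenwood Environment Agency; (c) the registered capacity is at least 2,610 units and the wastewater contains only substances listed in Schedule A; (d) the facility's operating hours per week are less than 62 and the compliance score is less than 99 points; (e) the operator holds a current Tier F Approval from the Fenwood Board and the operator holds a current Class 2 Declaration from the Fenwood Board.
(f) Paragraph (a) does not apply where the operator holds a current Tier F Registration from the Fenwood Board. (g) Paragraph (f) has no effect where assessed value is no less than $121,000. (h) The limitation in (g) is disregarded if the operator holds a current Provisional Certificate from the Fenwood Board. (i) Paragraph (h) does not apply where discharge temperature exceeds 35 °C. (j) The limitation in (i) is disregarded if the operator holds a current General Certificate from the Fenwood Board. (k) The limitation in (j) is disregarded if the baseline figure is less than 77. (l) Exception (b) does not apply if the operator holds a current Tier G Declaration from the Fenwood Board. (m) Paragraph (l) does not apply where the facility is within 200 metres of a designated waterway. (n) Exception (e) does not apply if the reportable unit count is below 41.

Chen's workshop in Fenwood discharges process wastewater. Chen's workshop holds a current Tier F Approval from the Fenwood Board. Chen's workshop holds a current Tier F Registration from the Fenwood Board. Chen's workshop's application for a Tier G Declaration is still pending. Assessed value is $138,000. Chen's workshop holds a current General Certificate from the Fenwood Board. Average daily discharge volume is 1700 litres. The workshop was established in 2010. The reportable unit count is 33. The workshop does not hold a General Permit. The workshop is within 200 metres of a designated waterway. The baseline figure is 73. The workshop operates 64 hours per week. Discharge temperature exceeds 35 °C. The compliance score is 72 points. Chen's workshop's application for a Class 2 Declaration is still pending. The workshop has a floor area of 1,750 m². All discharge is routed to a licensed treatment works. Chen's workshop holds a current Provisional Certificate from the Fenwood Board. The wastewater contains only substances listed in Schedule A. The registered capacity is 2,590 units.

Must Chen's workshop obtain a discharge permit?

Exception (a): the facility's floor area is 1,750 m², less than the 2,050 m² limit; discharge is routed to a licensed treatment works — every condition holds. Considering the limiting provisions: (f) is triggered (a current Tier F Registration is held), but is itself disapplied by (g): (g) operates against (f): assessed value is $138,000, meeting the $121,000 threshold. (h) is engaged (a current Provisional Certificate is held), but is displaced by (i): (i) operates against (h): discharge temperature exceeds 35 °C. (j) would limit (i) — a current General Certificate is held — but (k) sets (j) aside: (k) operates — the baseline figure is 73, less than the 77 limit. (a) remains available.
Exception (b) does not apply: no General Permit is held.
Exception (c) does not apply: the registered capacity is 2,590 units, short of 2,610 units.
Exception (d) requires that the facility's operating hours per week are less than 62; but the facility's operating hours per week are 64, not less than 62, so (d) is unavailable.
Exception (e) fails — the Class 2 Declaration is not current.

No — exception (a) applies; Chen's workshop is not required to obtain a discharge permit.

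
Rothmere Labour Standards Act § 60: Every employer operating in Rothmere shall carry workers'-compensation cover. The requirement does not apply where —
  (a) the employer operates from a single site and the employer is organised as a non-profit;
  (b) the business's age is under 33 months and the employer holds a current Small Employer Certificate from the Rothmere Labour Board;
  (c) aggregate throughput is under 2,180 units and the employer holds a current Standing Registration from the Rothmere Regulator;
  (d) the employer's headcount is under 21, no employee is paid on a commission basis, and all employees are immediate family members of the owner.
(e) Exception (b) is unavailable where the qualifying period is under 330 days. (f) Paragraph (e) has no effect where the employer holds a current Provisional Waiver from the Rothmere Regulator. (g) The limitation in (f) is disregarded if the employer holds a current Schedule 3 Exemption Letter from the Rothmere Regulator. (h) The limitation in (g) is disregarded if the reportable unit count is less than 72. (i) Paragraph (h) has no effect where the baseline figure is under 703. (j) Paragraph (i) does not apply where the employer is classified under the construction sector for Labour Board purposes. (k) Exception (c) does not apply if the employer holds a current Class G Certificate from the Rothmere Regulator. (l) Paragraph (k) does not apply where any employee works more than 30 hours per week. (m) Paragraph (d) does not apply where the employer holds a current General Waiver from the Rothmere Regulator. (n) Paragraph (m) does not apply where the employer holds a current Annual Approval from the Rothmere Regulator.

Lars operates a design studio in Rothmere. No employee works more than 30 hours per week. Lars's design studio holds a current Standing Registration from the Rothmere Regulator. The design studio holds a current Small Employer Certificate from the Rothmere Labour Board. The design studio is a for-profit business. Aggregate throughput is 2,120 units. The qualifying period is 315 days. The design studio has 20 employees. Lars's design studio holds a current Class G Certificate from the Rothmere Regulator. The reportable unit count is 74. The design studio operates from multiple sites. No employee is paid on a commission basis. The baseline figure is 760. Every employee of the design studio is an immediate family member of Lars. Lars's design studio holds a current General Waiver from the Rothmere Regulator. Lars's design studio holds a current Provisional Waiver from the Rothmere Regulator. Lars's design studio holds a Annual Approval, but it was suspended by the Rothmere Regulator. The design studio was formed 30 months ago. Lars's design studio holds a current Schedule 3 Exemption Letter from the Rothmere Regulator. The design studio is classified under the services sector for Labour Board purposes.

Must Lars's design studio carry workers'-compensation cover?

Exception (a) fails — the employer operates from multiple sites.
All of (b)'s requirements are met (the business's age is 30 months, under the 33 months limit; a current Small Employer Certificate is held). But applying paragraphs (e)–(j): (e) operates against (b): the qualifying period is 315 days, under the 330 days limit. (f) operates (a current Provisional Waiver is held), but is displaced by (g): (g) operates against (f): a current Schedule 3 Exemption Letter is held. (h) is not engaged (the reportable unit count is 74, not less than 72), so (g) stands. Exception (b) does not apply.
Exception (c)'s conditions are all satisfied: aggregate throughput is 2,120 units, under the 2,180 units limit; a current Standing Registration is held. But: (k) operates — a current Class G Certificate is held. (l), which would lift (k), is inapplicable — no employee exceeds 30 hours/week. Exception (c) does not apply.
Exception (d)'s conditions are all satisfied: the employer's headcount is 20, under the 21 limit; no employee is paid on commission; every employee is an immediate family member. But applying paragraphs (m)–(n): (m) applies — a current General Waiver is held. (n), which would lift (m), is inapplicable — the Annual Approval is not current. Exception (d) does not apply.
No exception applies. The general rule governs.

Yes — Lars's design studio must carry workers'-compensation cover.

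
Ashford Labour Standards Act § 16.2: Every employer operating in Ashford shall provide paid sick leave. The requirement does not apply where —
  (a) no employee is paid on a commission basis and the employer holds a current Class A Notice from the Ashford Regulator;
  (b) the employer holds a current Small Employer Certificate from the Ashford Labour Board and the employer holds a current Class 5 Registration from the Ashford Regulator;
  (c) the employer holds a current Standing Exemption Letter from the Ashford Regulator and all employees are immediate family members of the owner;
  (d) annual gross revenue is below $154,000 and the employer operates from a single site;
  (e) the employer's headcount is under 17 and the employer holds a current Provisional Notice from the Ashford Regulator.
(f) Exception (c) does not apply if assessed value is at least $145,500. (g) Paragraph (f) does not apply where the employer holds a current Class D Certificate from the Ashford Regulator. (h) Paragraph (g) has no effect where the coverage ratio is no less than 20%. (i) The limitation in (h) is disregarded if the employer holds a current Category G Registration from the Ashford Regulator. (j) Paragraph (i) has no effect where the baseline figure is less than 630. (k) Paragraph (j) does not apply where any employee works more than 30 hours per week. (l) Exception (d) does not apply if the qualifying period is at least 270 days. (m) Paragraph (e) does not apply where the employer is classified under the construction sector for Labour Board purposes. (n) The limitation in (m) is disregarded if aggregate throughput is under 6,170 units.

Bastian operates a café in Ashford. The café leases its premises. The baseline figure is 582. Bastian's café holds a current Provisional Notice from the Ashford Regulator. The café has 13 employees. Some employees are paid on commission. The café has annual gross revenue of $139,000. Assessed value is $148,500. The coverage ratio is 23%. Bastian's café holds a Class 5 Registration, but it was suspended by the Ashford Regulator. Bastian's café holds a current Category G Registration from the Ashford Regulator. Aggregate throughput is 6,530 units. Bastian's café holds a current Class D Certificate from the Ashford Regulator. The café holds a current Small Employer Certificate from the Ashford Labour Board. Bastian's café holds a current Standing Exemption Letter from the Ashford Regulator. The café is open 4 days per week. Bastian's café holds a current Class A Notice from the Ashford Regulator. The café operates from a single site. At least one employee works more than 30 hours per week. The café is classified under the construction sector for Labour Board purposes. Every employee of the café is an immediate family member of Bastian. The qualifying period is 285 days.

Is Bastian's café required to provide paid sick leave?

No — exception (c) applies; Bastian's café is not required to provide paid sick leave.

Exception (a) does not apply: some employees are paid on commission.
Exception (b) fails — there is no Class 5 Registration in force.
Exception (c)'s conditions are all satisfied: a current Standing Exemption Letter is held; every employee is an immediate family member. Applying paragraphs (f)–(k): (f) operates (assessed value is $148,500, meeting the $145,500 threshold), but is displaced by (g): (g) operates against (f): a current Class D Certificate is held. (h) would limit (g) — the coverage ratio is 23%, meeting the 20% threshold — but (i) sets (h) aside: (i) operates against (h): a current Category G Registration is held. (j) would limit (i) — the baseline figure is 582, less than the 630 limit — but (k) sets (j) aside: (k) applies — at least one employee exceeds 30 hours/week. (c) remains available.
Exception (d) is satisfied on its face — annual gross revenue is $139,000, below the $154,000 limit; the employer operates from a single site. But: (l) operates against (d): the qualifying period is 285 days, meeting the 270 days threshold. Exception (d) does not apply.
All of (e)'s requirements are met (the employer's headcount is 13, under the 17 limit; a current Provisional Notice is held). But applying paragraphs (m)–(n): (m) is triggered — the café is classified under the construction sector. (n) is not triggered (aggregate throughput is 6,530 units, not under 6,170 units), so (m) stands. So (e) is unavailable.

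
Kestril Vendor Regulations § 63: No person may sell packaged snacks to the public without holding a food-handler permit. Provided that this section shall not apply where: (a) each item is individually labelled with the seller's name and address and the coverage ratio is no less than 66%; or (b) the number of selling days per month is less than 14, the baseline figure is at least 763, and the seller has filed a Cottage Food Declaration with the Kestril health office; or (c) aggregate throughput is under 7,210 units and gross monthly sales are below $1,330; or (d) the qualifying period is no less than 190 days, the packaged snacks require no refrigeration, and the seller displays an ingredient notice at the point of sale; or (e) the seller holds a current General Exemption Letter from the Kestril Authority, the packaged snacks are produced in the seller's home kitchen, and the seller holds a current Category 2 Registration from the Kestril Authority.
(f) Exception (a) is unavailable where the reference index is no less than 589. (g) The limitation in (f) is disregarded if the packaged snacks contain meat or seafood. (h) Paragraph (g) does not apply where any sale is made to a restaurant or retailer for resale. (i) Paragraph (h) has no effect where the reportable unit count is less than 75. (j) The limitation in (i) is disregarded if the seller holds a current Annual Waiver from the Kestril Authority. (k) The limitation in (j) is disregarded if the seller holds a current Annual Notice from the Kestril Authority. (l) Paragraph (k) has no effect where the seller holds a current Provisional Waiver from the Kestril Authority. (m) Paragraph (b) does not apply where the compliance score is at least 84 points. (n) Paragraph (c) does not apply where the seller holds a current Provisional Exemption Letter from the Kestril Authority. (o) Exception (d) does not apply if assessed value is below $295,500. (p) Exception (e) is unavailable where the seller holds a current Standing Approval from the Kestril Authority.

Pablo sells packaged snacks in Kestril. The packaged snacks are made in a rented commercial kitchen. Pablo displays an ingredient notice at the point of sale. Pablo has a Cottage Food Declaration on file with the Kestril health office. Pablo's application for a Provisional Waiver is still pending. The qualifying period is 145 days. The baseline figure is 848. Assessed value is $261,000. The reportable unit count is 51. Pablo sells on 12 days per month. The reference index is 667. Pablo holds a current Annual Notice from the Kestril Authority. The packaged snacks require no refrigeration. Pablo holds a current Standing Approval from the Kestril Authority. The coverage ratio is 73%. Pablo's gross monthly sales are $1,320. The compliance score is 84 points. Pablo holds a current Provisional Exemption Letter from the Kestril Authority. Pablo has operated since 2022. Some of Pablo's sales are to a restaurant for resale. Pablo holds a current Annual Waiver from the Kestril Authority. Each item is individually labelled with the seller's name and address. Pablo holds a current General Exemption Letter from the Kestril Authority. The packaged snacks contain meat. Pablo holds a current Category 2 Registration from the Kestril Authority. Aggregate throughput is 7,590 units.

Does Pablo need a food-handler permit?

Exception (a): items are individually labelled; the coverage ratio is 73%, meeting the 66% threshold — every condition holds. Under paragraphs (f)–(l): (f) would limit (a) — the reference index is 667, meeting the 589 threshold — but (g) sets (f) aside: (g) operates against (f): the packaged snacks contain meat. (h) applies (some sales are to a restaurant for resale), but is displaced by (i): (i) is engaged — the reportable unit count is 51, less than the 75 limit. (j) would limit (i) — a current Annual Waiver is held — but (k) sets (j) aside: (k) operates — a current Annual Notice is held. (l), which would lift (k), is not engaged — there is no Provisional Waiver in force. Exception (a) stands.
All of (b)'s requirements are met (the number of selling days per month is 12, less than the 14 limit; the baseline figure is 848, meeting the 763 threshold; a Cottage Food Declaration is on file). But applying paragraph (m): (m) operates against (b): the compliance score is 84 points, meeting the 84 points threshold. (b) is therefore removed.
Exception (c) fails — aggregate throughput is 7,590 units, not under 7,210 units.
Exception (d) fails — the qualifying period is 145 days, short of 190 days.
Exception (e) fails — the packaged snacks are made in a commercial kitchen, not a home kitchen.

No — exception (a) applies; Pablo is not required to hold a food-handler permit.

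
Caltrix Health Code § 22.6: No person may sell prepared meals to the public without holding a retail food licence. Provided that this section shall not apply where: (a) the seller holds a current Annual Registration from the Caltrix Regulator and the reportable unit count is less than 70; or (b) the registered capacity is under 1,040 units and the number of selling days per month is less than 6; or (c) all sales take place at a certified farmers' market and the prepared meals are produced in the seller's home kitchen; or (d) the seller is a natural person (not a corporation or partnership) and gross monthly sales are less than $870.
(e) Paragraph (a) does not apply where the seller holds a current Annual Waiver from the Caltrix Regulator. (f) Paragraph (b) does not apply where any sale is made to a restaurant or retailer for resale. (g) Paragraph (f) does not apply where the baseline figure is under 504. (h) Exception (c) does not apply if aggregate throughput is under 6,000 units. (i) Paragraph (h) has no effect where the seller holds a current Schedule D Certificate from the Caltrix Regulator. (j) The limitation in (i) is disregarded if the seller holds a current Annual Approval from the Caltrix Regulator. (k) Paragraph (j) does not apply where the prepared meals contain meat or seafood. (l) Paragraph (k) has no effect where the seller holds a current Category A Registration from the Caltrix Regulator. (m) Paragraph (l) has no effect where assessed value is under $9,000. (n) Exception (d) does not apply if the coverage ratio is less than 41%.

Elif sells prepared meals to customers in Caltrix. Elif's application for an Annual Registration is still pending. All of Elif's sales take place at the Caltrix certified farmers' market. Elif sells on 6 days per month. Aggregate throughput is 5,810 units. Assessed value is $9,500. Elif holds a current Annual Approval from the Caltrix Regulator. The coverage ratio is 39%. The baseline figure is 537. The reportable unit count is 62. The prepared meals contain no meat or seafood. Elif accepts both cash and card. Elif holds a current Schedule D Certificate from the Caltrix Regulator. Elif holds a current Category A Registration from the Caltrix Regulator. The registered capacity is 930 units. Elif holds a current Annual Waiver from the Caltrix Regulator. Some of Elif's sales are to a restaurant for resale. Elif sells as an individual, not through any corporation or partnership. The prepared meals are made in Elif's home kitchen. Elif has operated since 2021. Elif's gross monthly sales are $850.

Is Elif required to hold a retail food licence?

Yes — Elif must hold a retail food licence.

Exception (a) fails — no current Annual Registration is held.
Exception (b) fails — the number of selling days per month is 6, not less than 6.
Exception (c)'s conditions are all satisfied: all sales are at a certified farmers' market; the prepared meals are home-kitchen produced. However, paragraphs (h)–(m) must be considered: (h) is engaged — aggregate throughput is 5,810 units, under the 6,000 units limit. (i) would limit (h) — a current Schedule D Certificate is held — but (j) sets (i) aside: (j) is engaged — a current Annual Approval is held. (k), which would lift (j), is not engaged — the prepared meals contain no meat or seafood. So (c) is unavailable.
All of (d)'s requirements are met (the seller is a natural person; gross monthly sales are $850, less than the $870 limit). But: (n) operates against (d): the coverage ratio is 39%, less than the 41% limit. So (d) is unavailable.
No exception is made out. Elif falls within the general rule.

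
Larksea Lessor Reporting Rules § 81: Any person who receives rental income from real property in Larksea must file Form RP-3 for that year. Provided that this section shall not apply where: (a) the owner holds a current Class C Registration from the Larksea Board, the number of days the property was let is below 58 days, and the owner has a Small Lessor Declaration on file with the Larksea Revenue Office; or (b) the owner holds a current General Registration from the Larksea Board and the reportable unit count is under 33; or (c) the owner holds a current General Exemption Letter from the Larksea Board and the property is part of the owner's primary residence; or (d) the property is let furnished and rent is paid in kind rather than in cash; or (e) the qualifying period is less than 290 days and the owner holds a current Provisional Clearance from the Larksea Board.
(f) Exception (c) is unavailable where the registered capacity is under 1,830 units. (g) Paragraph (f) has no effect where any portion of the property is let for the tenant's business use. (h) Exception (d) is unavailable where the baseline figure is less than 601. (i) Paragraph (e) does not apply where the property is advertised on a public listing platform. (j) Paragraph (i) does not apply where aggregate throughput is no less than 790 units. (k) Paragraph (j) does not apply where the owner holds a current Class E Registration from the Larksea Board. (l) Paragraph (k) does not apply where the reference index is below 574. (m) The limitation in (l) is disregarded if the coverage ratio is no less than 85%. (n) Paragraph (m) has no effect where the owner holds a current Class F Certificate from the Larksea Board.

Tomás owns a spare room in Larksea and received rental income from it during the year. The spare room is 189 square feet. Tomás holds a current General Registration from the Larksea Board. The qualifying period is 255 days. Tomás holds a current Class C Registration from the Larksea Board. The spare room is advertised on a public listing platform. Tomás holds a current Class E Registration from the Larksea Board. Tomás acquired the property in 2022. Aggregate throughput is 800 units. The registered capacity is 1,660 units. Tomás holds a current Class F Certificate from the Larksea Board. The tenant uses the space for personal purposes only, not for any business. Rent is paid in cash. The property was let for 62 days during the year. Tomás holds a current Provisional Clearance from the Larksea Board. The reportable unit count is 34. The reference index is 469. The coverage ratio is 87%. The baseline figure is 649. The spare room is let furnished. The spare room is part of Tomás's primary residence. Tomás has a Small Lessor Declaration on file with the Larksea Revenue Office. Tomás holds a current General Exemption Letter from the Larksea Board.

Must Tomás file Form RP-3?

Exception (a) fails — the number of days the property was let is 62 days, not below 58 days.
Exception (b) fails — the reportable unit count is 34, not under 33.
Exception (c) is satisfied on its face — a current General Exemption Letter is held; the spare room is part of the primary residence. But: (f) operates — the registered capacity is 1,660 units, under the 1,830 units limit. (g), which would lift (f), is inapplicable — the space is used for personal purposes only. Exception (c) does not apply.
Exception (d) does not apply: rent is paid in cash.
Exception (e)'s conditions are all satisfied: the qualifying period is 255 days, less than the 290 days limit; a current Provisional Clearance is held. Under paragraphs (i)–(n): (i) is triggered (the property is publicly advertised), but is itself disapplied by (j): (j) operates against (i): aggregate throughput is 800 units, meeting the 790 units threshold. (k) is engaged (a current Class E Registration is held), but is displaced by (l): (l) is triggered — the reference index is 469, below the 574 limit. (m) applies (the coverage ratio is 87%, meeting the 85% threshold), but is displaced by (n): (n) operates against (m): a current Class F Certificate is held. (e) remains available.

No — exception (e) applies; Tomás is not required to file Form RP-3.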